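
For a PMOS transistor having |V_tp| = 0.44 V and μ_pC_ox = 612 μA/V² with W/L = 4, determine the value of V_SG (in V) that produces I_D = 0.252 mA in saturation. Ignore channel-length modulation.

V_SG = 0.894 V

k_p = μ_pC_ox · (W/L) = 2.448 mA/V².
In saturation I_D = ½ k_p (V_SG − |V_tp|)², so V_SG − |V_tp| = √(2 I_D / k_p) = √(2 × 0.252 / 2.448) = 0.454 V.
V_SG = 0.44 + 0.454 = 0.894 V.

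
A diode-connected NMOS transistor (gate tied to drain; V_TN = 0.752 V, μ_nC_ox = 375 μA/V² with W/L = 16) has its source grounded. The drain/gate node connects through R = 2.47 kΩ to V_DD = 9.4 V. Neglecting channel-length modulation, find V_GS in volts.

V_GS = 1.77 V

With gate tied to drain, V_GS = V_DS ≥ V_GS − V_TN, so the device is in saturation.
k_n = μ_nC_ox · (W/L) = 6 mA/V².
KCL at the drain: ½ k_n (V_GS − V_TN)² = (V_DD − V_GS)/R.
Let x = V_GS − 0.752. Then 7.41 x² + x − 8.648 = 0, giving x = 1.01 V (positive root), so V_GS = 1.77 V.
I_D = (V_DD − V_GS)/R = (9.4 − 1.77) / 2.47 = 3.09 mA.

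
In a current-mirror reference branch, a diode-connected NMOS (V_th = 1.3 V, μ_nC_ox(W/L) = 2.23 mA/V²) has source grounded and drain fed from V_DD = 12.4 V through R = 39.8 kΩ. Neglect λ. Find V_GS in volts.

V_GS = 1.79 V

With gate tied to drain, V_GS = V_DS ≥ V_GS − V_th, so the device is in saturation.
KCL at the drain: ½ k_n (V_GS − V_th)² = (V_DD − V_GS)/R.
Let x = V_GS − 1.3. Then 44.4 x² + x − 11.1 = 0, giving x = 0.489 V (positive root), so V_GS = 1.79 V.
I_D = (V_DD − V_GS)/R = (12.4 − 1.79) / 39.8 = 0.267 mA.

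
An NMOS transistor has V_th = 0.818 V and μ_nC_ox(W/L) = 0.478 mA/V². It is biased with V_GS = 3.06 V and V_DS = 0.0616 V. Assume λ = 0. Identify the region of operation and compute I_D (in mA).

Triode; I_D = 0.0651 mA

V_ov = V_GS − V_th = 3.06 − 0.818 = 2.24 V.
Since V_DS = 0.0616 V < V_ov = 2.24 V, the device is in the triode region.
I_D = k_n [V_ov · V_DS − ½ V_DS²] = 0.478 × [2.24 × 0.0616 − 0.5 × 0.0616²] = 0.0651 mA.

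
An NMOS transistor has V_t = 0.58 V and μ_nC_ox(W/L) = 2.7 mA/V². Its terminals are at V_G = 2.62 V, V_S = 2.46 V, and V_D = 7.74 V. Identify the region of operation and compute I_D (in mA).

V_GS = V_G − V_S = 2.62 − 2.46 = 0.16 V; V_DS = V_D − V_S = 7.74 − 2.46 = 5.28 V.
V_GS = 0.16 V < V_t = 0.58 V, so the transistor is in cutoff.

Cutoff; I_D = 0 mA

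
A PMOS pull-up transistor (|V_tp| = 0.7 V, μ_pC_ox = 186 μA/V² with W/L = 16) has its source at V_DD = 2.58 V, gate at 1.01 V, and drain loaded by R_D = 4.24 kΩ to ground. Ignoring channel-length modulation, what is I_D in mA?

I_D = 0.550 mA

V_SG = V_DD − V_G = 2.58 − 1.01 = 1.57 V, so V_ov = 1.57 − 0.7 = 0.87 V.
k_p = μ_pC_ox · (W/L) = 2.976 mA/V².
Assume saturation: I_D = ½ k_p V_ov² = 0.5 × 2.976 × 0.87² = 1.13 mA, giving V_SD = V_DD − I_D R_D = 2.58 − 1.13 × 4.24 = -2.2 V.
But -2.2 V < V_ov = 0.87 V, so the device is actually in triode.
In triode I_D = k_p[V_ov V_SD − ½ V_SD²] and I_D = (V_DD − V_SD)/R_D. Equating: 6.31 V_SD² − 11.98 V_SD + 2.58 = 0, giving V_SD = 0.248 V (the root below V_ov).
I_D = (2.58 − 0.248) / 4.24 = 0.55 mA.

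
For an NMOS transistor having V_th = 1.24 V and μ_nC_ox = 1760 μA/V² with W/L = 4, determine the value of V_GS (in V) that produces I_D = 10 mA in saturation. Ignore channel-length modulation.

V_GS = 2.93 V

k_n = μ_nC_ox · (W/L) = 7.04 mA/V².
In saturation I_D = ½ k_n (V_GS − V_th)², so V_GS − V_th = √(2 I_D / k_n) = √(2 × 10 / 7.04) = 1.69 V.
V_GS = 1.24 + 1.69 = 2.93 V.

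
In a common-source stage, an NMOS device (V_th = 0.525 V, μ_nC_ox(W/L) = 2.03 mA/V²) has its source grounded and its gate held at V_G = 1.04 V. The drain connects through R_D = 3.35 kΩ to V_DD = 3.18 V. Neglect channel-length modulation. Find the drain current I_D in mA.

V_GS = V_G = 1.04 V, so V_ov = 1.04 − 0.525 = 0.515 V.
Assume saturation: I_D = ½ k_n V_ov² = 0.5 × 2.03 × 0.515² = 0.269 mA, giving V_DS = V_DD − I_D R_D = 3.18 − 0.269 × 3.35 = 2.28 V.
V_DS = 2.28 V ≥ V_ov = 0.515 V, confirming saturation.

I_D = 0.269 mA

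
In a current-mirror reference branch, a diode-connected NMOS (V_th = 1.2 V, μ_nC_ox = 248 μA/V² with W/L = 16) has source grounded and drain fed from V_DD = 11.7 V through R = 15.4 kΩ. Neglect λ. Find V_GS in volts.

V_GS = 1.77 V

With gate tied to drain, V_GS = V_DS ≥ V_GS − V_th, so the device is in saturation.
k_n = μ_nC_ox · (W/L) = 3.968 mA/V².
KCL at the drain: ½ k_n (V_GS − V_th)² = (V_DD − V_GS)/R.
Let x = V_GS − 1.2. Then 30.6 x² + x − 10.5 = 0, giving x = 0.57 V (positive root), so V_GS = 1.77 V.
I_D = (V_DD − V_GS)/R = (11.7 − 1.77) / 15.4 = 0.645 mA.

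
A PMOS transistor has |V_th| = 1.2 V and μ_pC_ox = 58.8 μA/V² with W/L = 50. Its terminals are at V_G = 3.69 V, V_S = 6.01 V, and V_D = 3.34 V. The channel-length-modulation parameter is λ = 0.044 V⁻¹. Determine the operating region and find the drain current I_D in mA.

V_SG = V_S − V_G = 6.01 − 3.69 = 2.32 V; V_SD = V_S − V_D = 6.01 − 3.34 = 2.67 V.
k_p = μ_pC_ox · (W/L) = 2.94 mA/V².
V_ov = V_SG − |V_th| = 2.32 − 1.2 = 1.12 V.
Since V_SD = 2.67 V ≥ V_ov = 1.12 V, the device is in saturation.
I_D = ½ k_p V_ov² (1 + λ V_SD) = 0.5 × 2.94 × 1.12² × (1 + 0.044 × 2.67) = 2.06 mA.

Saturation; I_D = 2.06 mA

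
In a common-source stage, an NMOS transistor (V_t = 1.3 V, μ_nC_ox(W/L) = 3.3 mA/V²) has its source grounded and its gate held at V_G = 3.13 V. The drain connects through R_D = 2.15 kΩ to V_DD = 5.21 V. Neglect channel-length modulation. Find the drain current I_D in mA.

V_GS = V_G = 3.13 V, so V_ov = 3.13 − 1.3 = 1.83 V.
Assume saturation: I_D = ½ k_n V_ov² = 0.5 × 3.3 × 1.83² = 5.53 mA, giving V_DS = V_DD − I_D R_D = 5.21 − 5.53 × 2.15 = -6.67 V.
But -6.67 V < V_ov = 1.83 V, so the device is actually in triode.
In triode I_D = k_n[V_ov V_DS − ½ V_DS²] and I_D = (V_DD − V_DS)/R_D. Equating: 3.55 V_DS² − 13.98 V_DS + 5.21 = 0, giving V_DS = 0.417 V (the root below V_ov).
I_D = (5.21 − 0.417) / 2.15 = 2.23 mA.

I_D = 2.23 mA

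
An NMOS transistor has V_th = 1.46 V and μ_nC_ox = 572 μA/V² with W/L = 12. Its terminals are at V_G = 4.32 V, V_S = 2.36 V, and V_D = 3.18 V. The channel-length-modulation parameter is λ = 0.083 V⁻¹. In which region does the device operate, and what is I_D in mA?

V_GS = V_G − V_S = 4.32 − 2.36 = 1.96 V; V_DS = V_D − V_S = 3.18 − 2.36 = 0.82 V.
k_n = μ_nC_ox · (W/L) = 6.864 mA/V².
V_ov = V_GS − V_th = 1.96 − 1.46 = 0.5 V.
Since V_DS = 0.82 V ≥ V_ov = 0.5 V, the device is in saturation.
I_D = ½ k_n V_ov² (1 + λ V_DS) = 0.5 × 6.864 × 0.5² × (1 + 0.083 × 0.82) = 0.916 mA.

Saturation; I_D = 0.916 mA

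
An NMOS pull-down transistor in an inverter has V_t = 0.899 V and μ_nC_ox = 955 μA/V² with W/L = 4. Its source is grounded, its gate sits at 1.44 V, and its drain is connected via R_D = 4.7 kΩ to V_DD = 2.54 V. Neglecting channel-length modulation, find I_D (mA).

V_GS = V_G = 1.44 V, so V_ov = 1.44 − 0.899 = 0.541 V.
k_n = μ_nC_ox · (W/L) = 3.82 mA/V².
Assume saturation: I_D = ½ k_n V_ov² = 0.5 × 3.82 × 0.541² = 0.559 mA, giving V_DS = V_DD − I_D R_D = 2.54 − 0.559 × 4.7 = -0.0874 V.
But -0.0874 V < V_ov = 0.541 V, so the device is actually in triode.
In triode I_D = k_n[V_ov V_DS − ½ V_DS²] and I_D = (V_DD − V_DS)/R_D. Equating: 8.98 V_DS² − 10.71 V_DS + 2.54 = 0, giving V_DS = 0.326 V (the root below V_ov).
I_D = (2.54 − 0.326) / 4.7 = 0.471 mA.

I_D = 0.471 mA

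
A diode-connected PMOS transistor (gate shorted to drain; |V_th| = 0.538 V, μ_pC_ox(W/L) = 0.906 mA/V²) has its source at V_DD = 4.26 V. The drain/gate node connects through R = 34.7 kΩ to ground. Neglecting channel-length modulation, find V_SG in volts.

V_SG = 0.994 V

With gate tied to drain, V_SG = V_SD ≥ V_SG − |V_th|, so the device is in saturation.
KCL at the drain: ½ k_p (V_SG − |V_th|)² = (V_DD − V_SG)/R.
Let x = V_SG − 0.538. Then 15.7 x² + x − 3.722 = 0, giving x = 0.456 V (positive root), so V_SG = 0.994 V.
I_D = (V_DD − V_SG)/R = (4.26 − 0.994) / 34.7 = 0.0941 mA.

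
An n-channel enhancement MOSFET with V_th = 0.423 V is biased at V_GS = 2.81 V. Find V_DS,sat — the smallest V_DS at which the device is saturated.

The boundary between triode and saturation is V_DS = V_GS − V_th = V_ov.
V_ov = 2.81 − 0.423 = 2.39 V.

V_DS,sat = 2.39 V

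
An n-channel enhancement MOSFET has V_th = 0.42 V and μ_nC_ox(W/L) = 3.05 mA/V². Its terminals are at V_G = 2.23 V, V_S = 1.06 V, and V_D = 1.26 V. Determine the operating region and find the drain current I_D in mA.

Triode; I_D = 0.396 mA

V_GS = V_G − V_S = 2.23 − 1.06 = 1.17 V; V_DS = V_D − V_S = 1.26 − 1.06 = 0.2 V.
V_ov = V_GS − V_th = 1.17 − 0.42 = 0.75 V.
Since V_DS = 0.2 V < V_ov = 0.75 V, the device is in the triode region.
I_D = k_n [V_ov · V_DS − ½ V_DS²] = 3.05 × [0.75 × 0.2 − 0.5 × 0.2²] = 0.396 mA.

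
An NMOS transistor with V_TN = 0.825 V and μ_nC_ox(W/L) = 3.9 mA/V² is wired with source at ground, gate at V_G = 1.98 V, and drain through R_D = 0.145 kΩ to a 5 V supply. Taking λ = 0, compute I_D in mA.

I_D = 2.60 mA

V_GS = V_G = 1.98 V, so V_ov = 1.98 − 0.825 = 1.16 V.
Assume saturation: I_D = ½ k_n V_ov² = 0.5 × 3.9 × 1.16² = 2.6 mA, giving V_DS = V_DD − I_D R_D = 5 − 2.6 × 0.145 = 4.62 V.
V_DS = 4.62 V ≥ V_ov = 1.16 V, confirming saturation.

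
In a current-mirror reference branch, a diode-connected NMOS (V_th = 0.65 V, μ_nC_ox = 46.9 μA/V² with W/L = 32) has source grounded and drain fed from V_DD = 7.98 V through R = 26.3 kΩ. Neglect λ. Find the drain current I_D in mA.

I_D = 0.256 mA

With gate tied to drain, V_GS = V_DS ≥ V_GS − V_th, so the device is in saturation.
k_n = μ_nC_ox · (W/L) = 1.501 mA/V².
KCL at the drain: ½ k_n (V_GS − V_th)² = (V_DD − V_GS)/R.
Let x = V_GS − 0.65. Then 19.7 x² + x − 7.33 = 0, giving x = 0.585 V (positive root), so V_GS = 1.23 V.
I_D = (V_DD − V_GS)/R = (7.98 − 1.23) / 26.3 = 0.256 mA.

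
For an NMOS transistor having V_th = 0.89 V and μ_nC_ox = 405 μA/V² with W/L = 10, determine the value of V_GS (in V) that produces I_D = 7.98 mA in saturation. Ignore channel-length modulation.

k_n = μ_nC_ox · (W/L) = 4.05 mA/V².
In saturation I_D = ½ k_n (V_GS − V_th)², so V_GS − V_th = √(2 I_D / k_n) = √(2 × 7.98 / 4.05) = 1.99 V.
V_GS = 0.89 + 1.99 = 2.88 V.

V_GS = 2.88 V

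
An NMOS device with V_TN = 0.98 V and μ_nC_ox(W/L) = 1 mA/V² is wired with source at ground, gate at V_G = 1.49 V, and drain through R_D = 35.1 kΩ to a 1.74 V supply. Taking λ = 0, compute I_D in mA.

V_GS = V_G = 1.49 V, so V_ov = 1.49 − 0.98 = 0.51 V.
Assume saturation: I_D = ½ k_n V_ov² = 0.5 × 1 × 0.51² = 0.13 mA, giving V_DS = V_DD − I_D R_D = 1.74 − 0.13 × 35.1 = -2.82 V.
But -2.82 V < V_ov = 0.51 V, so the device is actually in triode.
In triode I_D = k_n[V_ov V_DS − ½ V_DS²] and I_D = (V_DD − V_DS)/R_D. Equating: 17.6 V_DS² − 18.9 V_DS + 1.74 = 0, giving V_DS = 0.102 V (the root below V_ov).
I_D = (1.74 − 0.102) / 35.1 = 0.0467 mA.

I_D = 0.0467 mA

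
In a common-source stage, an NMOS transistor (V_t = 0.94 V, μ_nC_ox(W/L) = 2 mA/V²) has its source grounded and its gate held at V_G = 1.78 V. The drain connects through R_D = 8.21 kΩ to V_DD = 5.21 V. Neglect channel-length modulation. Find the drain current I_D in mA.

V_GS = V_G = 1.78 V, so V_ov = 1.78 − 0.94 = 0.84 V.
Assume saturation: I_D = ½ k_n V_ov² = 0.5 × 2 × 0.84² = 0.706 mA, giving V_DS = V_DD − I_D R_D = 5.21 − 0.706 × 8.21 = -0.583 V.
But -0.583 V < V_ov = 0.84 V, so the device is actually in triode.
In triode I_D = k_n[V_ov V_DS − ½ V_DS²] and I_D = (V_DD − V_DS)/R_D. Equating: 8.21 V_DS² − 14.79 V_DS + 5.21 = 0, giving V_DS = 0.48 V (the root below V_ov).
I_D = (5.21 − 0.48) / 8.21 = 0.576 mA.

I_D = 0.576 mA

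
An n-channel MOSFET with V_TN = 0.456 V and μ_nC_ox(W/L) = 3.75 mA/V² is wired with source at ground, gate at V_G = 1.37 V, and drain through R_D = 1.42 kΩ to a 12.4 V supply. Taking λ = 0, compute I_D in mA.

I_D = 1.57 mA

V_GS = V_G = 1.37 V, so V_ov = 1.37 − 0.456 = 0.914 V.
Assume saturation: I_D = ½ k_n V_ov² = 0.5 × 3.75 × 0.914² = 1.57 mA, giving V_DS = V_DD − I_D R_D = 12.4 − 1.57 × 1.42 = 10.2 V.
V_DS = 10.2 V ≥ V_ov = 0.914 V, confirming saturation.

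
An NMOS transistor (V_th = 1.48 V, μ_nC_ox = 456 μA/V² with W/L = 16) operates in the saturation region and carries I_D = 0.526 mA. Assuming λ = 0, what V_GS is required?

V_GS = 1.86 V

k_n = μ_nC_ox · (W/L) = 7.296 mA/V².
In saturation I_D = ½ k_n (V_GS − V_th)², so V_GS − V_th = √(2 I_D / k_n) = √(2 × 0.526 / 7.296) = 0.38 V.
V_GS = 1.48 + 0.38 = 1.86 V.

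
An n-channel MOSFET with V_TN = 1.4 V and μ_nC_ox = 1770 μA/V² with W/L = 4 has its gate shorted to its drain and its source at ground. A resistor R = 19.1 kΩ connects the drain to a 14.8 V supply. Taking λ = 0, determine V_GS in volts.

With gate tied to drain, V_GS = V_DS ≥ V_GS − V_TN, so the device is in saturation.
k_n = μ_nC_ox · (W/L) = 7.08 mA/V².
KCL at the drain: ½ k_n (V_GS − V_TN)² = (V_DD − V_GS)/R.
Let x = V_GS − 1.4. Then 67.6 x² + x − 13.4 = 0, giving x = 0.438 V (positive root), so V_GS = 1.84 V.
I_D = (V_DD − V_GS)/R = (14.8 − 1.84) / 19.1 = 0.679 mA.

V_GS = 1.84 V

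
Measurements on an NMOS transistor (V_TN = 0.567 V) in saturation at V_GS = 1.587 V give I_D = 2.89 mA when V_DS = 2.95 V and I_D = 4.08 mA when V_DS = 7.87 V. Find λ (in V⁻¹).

λ = 0.111 V⁻¹

With V_GS fixed, I_D ∝ (1 + λ V_DS) in saturation, so I_D2/I_D1 = (1 + λ V_DS2)/(1 + λ V_DS1).
4.08/2.89 = 1.412 = (1 + 7.87 λ)/(1 + 2.95 λ).
Solving: λ (I_D1 V_DS2 − I_D2 V_DS1) = I_D2 − I_D1, so λ = (4.08 − 2.89) / (2.89 × 7.87 − 4.08 × 2.95) = 1.19 / 10.7 = 0.111 V⁻¹.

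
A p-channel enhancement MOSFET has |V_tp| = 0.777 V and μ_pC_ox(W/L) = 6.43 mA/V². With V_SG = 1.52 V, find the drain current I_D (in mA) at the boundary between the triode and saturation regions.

I_D = 1.77 mA

At the boundary V_SD = V_ov = V_SG − |V_tp| = 1.52 − 0.777 = 0.743 V.
I_D = ½ k_p V_ov² = 0.5 × 6.43 × 0.743² = 1.77 mA.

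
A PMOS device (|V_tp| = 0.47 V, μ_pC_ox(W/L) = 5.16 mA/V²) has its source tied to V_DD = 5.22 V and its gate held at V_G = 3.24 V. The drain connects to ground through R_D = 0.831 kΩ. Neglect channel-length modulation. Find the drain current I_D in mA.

I_D = 5.12 mA

V_SG = V_DD − V_G = 5.22 − 3.24 = 1.98 V, so V_ov = 1.98 − 0.47 = 1.51 V.
Assume saturation: I_D = ½ k_p V_ov² = 0.5 × 5.16 × 1.51² = 5.88 mA, giving V_SD = V_DD − I_D R_D = 5.22 − 5.88 × 0.831 = 0.332 V.
But 0.332 V < V_ov = 1.51 V, so the device is actually in triode.
In triode I_D = k_p[V_ov V_SD − ½ V_SD²] and I_D = (V_DD − V_SD)/R_D. Equating: 2.14 V_SD² − 7.475 V_SD + 5.22 = 0, giving V_SD = 0.966 V (the root below V_ov).
I_D = (5.22 − 0.966) / 0.831 = 5.12 mA.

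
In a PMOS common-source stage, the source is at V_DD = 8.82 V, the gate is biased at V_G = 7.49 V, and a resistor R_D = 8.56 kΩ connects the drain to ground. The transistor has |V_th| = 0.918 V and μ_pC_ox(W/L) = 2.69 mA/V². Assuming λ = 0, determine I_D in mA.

V_SG = V_DD − V_G = 8.82 − 7.49 = 1.33 V, so V_ov = 1.33 − 0.918 = 0.412 V.
Assume saturation: I_D = ½ k_p V_ov² = 0.5 × 2.69 × 0.412² = 0.228 mA, giving V_SD = V_DD − I_D R_D = 8.82 − 0.228 × 8.56 = 6.87 V.
V_SD = 6.87 V ≥ V_ov = 0.412 V, confirming saturation.

I_D = 0.228 mA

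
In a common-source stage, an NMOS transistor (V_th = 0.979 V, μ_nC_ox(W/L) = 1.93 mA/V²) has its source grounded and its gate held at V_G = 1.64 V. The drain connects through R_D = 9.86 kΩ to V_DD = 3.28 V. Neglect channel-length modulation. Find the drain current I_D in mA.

V_GS = V_G = 1.64 V, so V_ov = 1.64 − 0.979 = 0.661 V.
Assume saturation: I_D = ½ k_n V_ov² = 0.5 × 1.93 × 0.661² = 0.422 mA, giving V_DS = V_DD − I_D R_D = 3.28 − 0.422 × 9.86 = -0.877 V.
But -0.877 V < V_ov = 0.661 V, so the device is actually in triode.
In triode I_D = k_n[V_ov V_DS − ½ V_DS²] and I_D = (V_DD − V_DS)/R_D. Equating: 9.51 V_DS² − 13.58 V_DS + 3.28 = 0, giving V_DS = 0.308 V (the root below V_ov).
I_D = (3.28 − 0.308) / 9.86 = 0.301 mA.

I_D = 0.301 mA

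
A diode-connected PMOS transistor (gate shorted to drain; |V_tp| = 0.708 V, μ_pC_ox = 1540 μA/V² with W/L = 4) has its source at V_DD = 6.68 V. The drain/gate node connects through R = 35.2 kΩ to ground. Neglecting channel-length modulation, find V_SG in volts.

V_SG = 0.938 V

With gate tied to drain, V_SG = V_SD ≥ V_SG − |V_tp|, so the device is in saturation.
k_p = μ_pC_ox · (W/L) = 6.16 mA/V².
KCL at the drain: ½ k_p (V_SG − |V_tp|)² = (V_DD − V_SG)/R.
Let x = V_SG − 0.708. Then 108 x² + x − 5.972 = 0, giving x = 0.23 V (positive root), so V_SG = 0.938 V.
I_D = (V_DD − V_SG)/R = (6.68 − 0.938) / 35.2 = 0.163 mA.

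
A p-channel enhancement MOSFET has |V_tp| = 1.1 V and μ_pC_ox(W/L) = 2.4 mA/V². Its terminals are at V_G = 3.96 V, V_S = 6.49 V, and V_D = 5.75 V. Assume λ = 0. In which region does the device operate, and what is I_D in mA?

V_SG = V_S − V_G = 6.49 − 3.96 = 2.53 V; V_SD = V_S − V_D = 6.49 − 5.75 = 0.74 V.
V_ov = V_SG − |V_tp| = 2.53 − 1.1 = 1.43 V.
Since V_SD = 0.74 V < V_ov = 1.43 V, the device is in the triode region.
I_D = k_p [V_ov · V_SD − ½ V_SD²] = 2.4 × [1.43 × 0.74 − 0.5 × 0.74²] = 1.88 mA.

Triode; I_D = 1.88 mA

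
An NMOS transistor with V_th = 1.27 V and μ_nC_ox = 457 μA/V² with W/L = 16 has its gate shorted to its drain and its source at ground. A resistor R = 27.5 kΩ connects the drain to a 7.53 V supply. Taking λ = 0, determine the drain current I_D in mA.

With gate tied to drain, V_GS = V_DS ≥ V_GS − V_th, so the device is in saturation.
k_n = μ_nC_ox · (W/L) = 7.312 mA/V².
KCL at the drain: ½ k_n (V_GS − V_th)² = (V_DD − V_GS)/R.
Let x = V_GS − 1.27. Then 101 x² + x − 6.26 = 0, giving x = 0.245 V (positive root), so V_GS = 1.51 V.
I_D = (V_DD − V_GS)/R = (7.53 − 1.51) / 27.5 = 0.219 mA.

I_D = 0.219 mA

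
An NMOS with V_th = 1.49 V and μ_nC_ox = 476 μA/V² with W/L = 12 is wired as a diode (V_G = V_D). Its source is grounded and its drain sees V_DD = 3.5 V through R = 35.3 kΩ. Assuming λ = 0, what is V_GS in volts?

With gate tied to drain, V_GS = V_DS ≥ V_GS − V_th, so the device is in saturation.
k_n = μ_nC_ox · (W/L) = 5.712 mA/V².
KCL at the drain: ½ k_n (V_GS − V_th)² = (V_DD − V_GS)/R.
Let x = V_GS − 1.49. Then 101 x² + x − 2.01 = 0, giving x = 0.136 V (positive root), so V_GS = 1.63 V.
I_D = (V_DD − V_GS)/R = (3.5 − 1.63) / 35.3 = 0.0531 mA.

V_GS = 1.63 V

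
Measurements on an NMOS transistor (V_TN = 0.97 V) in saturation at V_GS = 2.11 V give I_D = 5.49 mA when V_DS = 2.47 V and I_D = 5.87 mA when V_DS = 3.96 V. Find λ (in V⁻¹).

λ = 0.0525 V⁻¹

With V_GS fixed, I_D ∝ (1 + λ V_DS) in saturation, so I_D2/I_D1 = (1 + λ V_DS2)/(1 + λ V_DS1).
5.87/5.49 = 1.069 = (1 + 3.96 λ)/(1 + 2.47 λ).
Solving: λ (I_D1 V_DS2 − I_D2 V_DS1) = I_D2 − I_D1, so λ = (5.87 − 5.49) / (5.49 × 3.96 − 5.87 × 2.47) = 0.38 / 7.24 = 0.0525 V⁻¹.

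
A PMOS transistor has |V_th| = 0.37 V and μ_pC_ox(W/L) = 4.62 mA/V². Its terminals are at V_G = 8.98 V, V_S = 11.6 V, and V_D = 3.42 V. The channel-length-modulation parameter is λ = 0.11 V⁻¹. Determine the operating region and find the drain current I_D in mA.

Saturation; I_D = 22.2 mA

V_SG = V_S − V_G = 11.6 − 8.98 = 2.62 V; V_SD = V_S − V_D = 11.6 − 3.42 = 8.18 V.
V_ov = V_SG − |V_th| = 2.62 − 0.37 = 2.25 V.
Since V_SD = 8.18 V ≥ V_ov = 2.25 V, the device is in saturation.
I_D = ½ k_p V_ov² (1 + λ V_SD) = 0.5 × 4.62 × 2.25² × (1 + 0.11 × 8.18) = 22.2 mA.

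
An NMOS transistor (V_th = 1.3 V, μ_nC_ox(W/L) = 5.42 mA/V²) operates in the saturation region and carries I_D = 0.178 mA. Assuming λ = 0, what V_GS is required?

In saturation I_D = ½ k_n (V_GS − V_th)², so V_GS − V_th = √(2 I_D / k_n) = √(2 × 0.178 / 5.42) = 0.256 V.
V_GS = 1.3 + 0.256 = 1.56 V.

V_GS = 1.56 V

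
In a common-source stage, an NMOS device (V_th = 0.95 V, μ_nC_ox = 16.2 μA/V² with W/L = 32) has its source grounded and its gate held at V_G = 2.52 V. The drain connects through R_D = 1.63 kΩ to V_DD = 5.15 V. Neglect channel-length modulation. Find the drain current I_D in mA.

V_GS = V_G = 2.52 V, so V_ov = 2.52 − 0.95 = 1.57 V.
k_n = μ_nC_ox · (W/L) = 0.5184 mA/V².
Assume saturation: I_D = ½ k_n V_ov² = 0.5 × 0.5184 × 1.57² = 0.639 mA, giving V_DS = V_DD − I_D R_D = 5.15 − 0.639 × 1.63 = 4.11 V.
V_DS = 4.11 V ≥ V_ov = 1.57 V, confirming saturation.

I_D = 0.639 mA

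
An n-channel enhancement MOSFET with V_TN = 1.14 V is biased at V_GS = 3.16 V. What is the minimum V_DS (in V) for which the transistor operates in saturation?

V_DS,sat = 2.02 V

The boundary between triode and saturation is V_DS = V_GS − V_TN = V_ov.
V_ov = 3.16 − 1.14 = 2.02 V.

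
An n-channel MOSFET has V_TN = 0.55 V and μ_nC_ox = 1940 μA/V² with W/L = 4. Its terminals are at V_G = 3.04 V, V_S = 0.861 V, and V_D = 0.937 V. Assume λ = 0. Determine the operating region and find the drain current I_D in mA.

V_GS = V_G − V_S = 3.04 − 0.861 = 2.18 V; V_DS = V_D − V_S = 0.937 − 0.861 = 0.076 V.
k_n = μ_nC_ox · (W/L) = 7.76 mA/V².
V_ov = V_GS − V_TN = 2.18 − 0.55 = 1.63 V.
Since V_DS = 0.076 V < V_ov = 1.63 V, the device is in the triode region.
I_D = k_n [V_ov · V_DS − ½ V_DS²] = 7.76 × [1.63 × 0.076 − 0.5 × 0.076²] = 0.938 mA.

Triode; I_D = 0.938 mA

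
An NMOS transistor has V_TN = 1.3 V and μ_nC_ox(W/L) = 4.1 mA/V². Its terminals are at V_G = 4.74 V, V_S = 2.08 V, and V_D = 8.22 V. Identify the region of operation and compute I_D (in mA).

V_GS = V_G − V_S = 4.74 − 2.08 = 2.66 V; V_DS = V_D − V_S = 8.22 − 2.08 = 6.14 V.
V_ov = V_GS − V_TN = 2.66 − 1.3 = 1.36 V.
Since V_DS = 6.14 V ≥ V_ov = 1.36 V, the device is in saturation.
I_D = ½ k_n V_ov² = 0.5 × 4.1 × 1.36² = 3.79 mA.

Saturation; I_D = 3.79 mA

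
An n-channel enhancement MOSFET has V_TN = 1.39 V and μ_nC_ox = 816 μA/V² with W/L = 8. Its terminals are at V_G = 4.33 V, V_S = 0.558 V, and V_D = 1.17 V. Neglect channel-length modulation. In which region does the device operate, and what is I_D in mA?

V_GS = V_G − V_S = 4.33 − 0.558 = 3.77 V; V_DS = V_D − V_S = 1.17 − 0.558 = 0.612 V.
k_n = μ_nC_ox · (W/L) = 6.528 mA/V².
V_ov = V_GS − V_TN = 3.77 − 1.39 = 2.38 V.
Since V_DS = 0.612 V < V_ov = 2.38 V, the device is in the triode region.
I_D = k_n [V_ov · V_DS − ½ V_DS²] = 6.528 × [2.38 × 0.612 − 0.5 × 0.612²] = 8.29 mA.

Triode; I_D = 8.29 mA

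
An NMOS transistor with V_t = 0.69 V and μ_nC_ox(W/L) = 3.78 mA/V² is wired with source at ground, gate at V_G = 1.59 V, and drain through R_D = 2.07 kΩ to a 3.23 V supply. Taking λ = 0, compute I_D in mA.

I_D = 1.30 mA

V_GS = V_G = 1.59 V, so V_ov = 1.59 − 0.69 = 0.9 V.
Assume saturation: I_D = ½ k_n V_ov² = 0.5 × 3.78 × 0.9² = 1.53 mA, giving V_DS = V_DD − I_D R_D = 3.23 − 1.53 × 2.07 = 0.061 V.
But 0.061 V < V_ov = 0.9 V, so the device is actually in triode.
In triode I_D = k_n[V_ov V_DS − ½ V_DS²] and I_D = (V_DD − V_DS)/R_D. Equating: 3.91 V_DS² − 8.042 V_DS + 3.23 = 0, giving V_DS = 0.547 V (the root below V_ov).
I_D = (3.23 − 0.547) / 2.07 = 1.3 mA.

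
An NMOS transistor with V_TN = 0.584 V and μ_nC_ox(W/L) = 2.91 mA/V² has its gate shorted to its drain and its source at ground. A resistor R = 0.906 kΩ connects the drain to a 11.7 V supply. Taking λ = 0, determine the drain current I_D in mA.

I_D = 9.46 mA

With gate tied to drain, V_GS = V_DS ≥ V_GS − V_TN, so the device is in saturation.
KCL at the drain: ½ k_n (V_GS − V_TN)² = (V_DD − V_GS)/R.
Let x = V_GS − 0.584. Then 1.32 x² + x − 11.12 = 0, giving x = 2.55 V (positive root), so V_GS = 3.13 V.
I_D = (V_DD − V_GS)/R = (11.7 − 3.13) / 0.906 = 9.46 mA.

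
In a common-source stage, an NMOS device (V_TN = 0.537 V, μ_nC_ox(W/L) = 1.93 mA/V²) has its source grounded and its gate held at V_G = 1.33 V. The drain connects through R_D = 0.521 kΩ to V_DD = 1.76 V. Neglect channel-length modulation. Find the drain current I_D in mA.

V_GS = V_G = 1.33 V, so V_ov = 1.33 − 0.537 = 0.793 V.
Assume saturation: I_D = ½ k_n V_ov² = 0.5 × 1.93 × 0.793² = 0.607 mA, giving V_DS = V_DD − I_D R_D = 1.76 − 0.607 × 0.521 = 1.44 V.
V_DS = 1.44 V ≥ V_ov = 0.793 V, confirming saturation.

I_D = 0.607 mA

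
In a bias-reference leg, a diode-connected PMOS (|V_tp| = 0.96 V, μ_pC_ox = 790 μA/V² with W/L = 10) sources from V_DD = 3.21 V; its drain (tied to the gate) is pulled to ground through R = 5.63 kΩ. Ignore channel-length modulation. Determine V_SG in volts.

V_SG = 1.26 V

With gate tied to drain, V_SG = V_SD ≥ V_SG − |V_tp|, so the device is in saturation.
k_p = μ_pC_ox · (W/L) = 7.9 mA/V².
KCL at the drain: ½ k_p (V_SG − |V_tp|)² = (V_DD − V_SG)/R.
Let x = V_SG − 0.96. Then 22.2 x² + x − 2.25 = 0, giving x = 0.296 V (positive root), so V_SG = 1.26 V.
I_D = (V_DD − V_SG)/R = (3.21 − 1.26) / 5.63 = 0.347 mA.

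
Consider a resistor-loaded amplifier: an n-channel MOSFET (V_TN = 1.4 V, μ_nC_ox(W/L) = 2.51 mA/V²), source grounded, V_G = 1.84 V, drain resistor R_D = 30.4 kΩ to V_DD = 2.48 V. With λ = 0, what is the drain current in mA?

I_D = 0.0790 mA

V_GS = V_G = 1.84 V, so V_ov = 1.84 − 1.4 = 0.44 V.
Assume saturation: I_D = ½ k_n V_ov² = 0.5 × 2.51 × 0.44² = 0.243 mA, giving V_DS = V_DD − I_D R_D = 2.48 − 0.243 × 30.4 = -4.91 V.
But -4.91 V < V_ov = 0.44 V, so the device is actually in triode.
In triode I_D = k_n[V_ov V_DS − ½ V_DS²] and I_D = (V_DD − V_DS)/R_D. Equating: 38.2 V_DS² − 34.57 V_DS + 2.48 = 0, giving V_DS = 0.0785 V (the root below V_ov).
I_D = (2.48 − 0.0785) / 30.4 = 0.079 mA.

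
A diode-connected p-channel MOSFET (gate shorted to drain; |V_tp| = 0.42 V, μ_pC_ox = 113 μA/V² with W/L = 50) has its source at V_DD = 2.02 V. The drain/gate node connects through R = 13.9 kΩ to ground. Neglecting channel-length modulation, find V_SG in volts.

V_SG = 0.610 V

With gate tied to drain, V_SG = V_SD ≥ V_SG − |V_tp|, so the device is in saturation.
k_p = μ_pC_ox · (W/L) = 5.65 mA/V².
KCL at the drain: ½ k_p (V_SG − |V_tp|)² = (V_DD − V_SG)/R.
Let x = V_SG − 0.42. Then 39.3 x² + x − 1.6 = 0, giving x = 0.19 V (positive root), so V_SG = 0.61 V.
I_D = (V_DD − V_SG)/R = (2.02 − 0.61) / 13.9 = 0.101 mA.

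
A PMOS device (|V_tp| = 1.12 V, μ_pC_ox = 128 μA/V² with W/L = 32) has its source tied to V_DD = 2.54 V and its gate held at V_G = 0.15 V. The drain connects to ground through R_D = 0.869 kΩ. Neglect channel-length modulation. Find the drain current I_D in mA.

V_SG = V_DD − V_G = 2.54 − 0.15 = 2.39 V, so V_ov = 2.39 − 1.12 = 1.27 V.
k_p = μ_pC_ox · (W/L) = 4.096 mA/V².
Assume saturation: I_D = ½ k_p V_ov² = 0.5 × 4.096 × 1.27² = 3.3 mA, giving V_SD = V_DD − I_D R_D = 2.54 − 3.3 × 0.869 = -0.33 V.
But -0.33 V < V_ov = 1.27 V, so the device is actually in triode.
In triode I_D = k_p[V_ov V_SD − ½ V_SD²] and I_D = (V_DD − V_SD)/R_D. Equating: 1.78 V_SD² − 5.52 V_SD + 2.54 = 0, giving V_SD = 0.562 V (the root below V_ov).
I_D = (2.54 − 0.562) / 0.869 = 2.28 mA.

I_D = 2.28 mA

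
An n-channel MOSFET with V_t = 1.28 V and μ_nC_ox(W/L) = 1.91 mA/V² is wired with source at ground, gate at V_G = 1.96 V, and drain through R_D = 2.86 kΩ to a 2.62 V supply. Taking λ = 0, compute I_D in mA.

I_D = 0.442 mA

V_GS = V_G = 1.96 V, so V_ov = 1.96 − 1.28 = 0.68 V.
Assume saturation: I_D = ½ k_n V_ov² = 0.5 × 1.91 × 0.68² = 0.442 mA, giving V_DS = V_DD − I_D R_D = 2.62 − 0.442 × 2.86 = 1.36 V.
V_DS = 1.36 V ≥ V_ov = 0.68 V, confirming saturation.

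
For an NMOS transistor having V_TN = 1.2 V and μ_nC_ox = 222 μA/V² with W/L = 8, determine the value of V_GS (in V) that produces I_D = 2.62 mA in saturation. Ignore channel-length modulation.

V_GS = 2.92 V

k_n = μ_nC_ox · (W/L) = 1.776 mA/V².
In saturation I_D = ½ k_n (V_GS − V_TN)², so V_GS − V_TN = √(2 I_D / k_n) = √(2 × 2.62 / 1.776) = 1.72 V.
V_GS = 1.2 + 1.72 = 2.92 V.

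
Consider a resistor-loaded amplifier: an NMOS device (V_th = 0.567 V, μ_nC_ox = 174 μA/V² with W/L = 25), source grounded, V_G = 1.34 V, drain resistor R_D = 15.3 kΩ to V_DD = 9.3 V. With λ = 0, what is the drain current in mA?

V_GS = V_G = 1.34 V, so V_ov = 1.34 − 0.567 = 0.773 V.
k_n = μ_nC_ox · (W/L) = 4.35 mA/V².
Assume saturation: I_D = ½ k_n V_ov² = 0.5 × 4.35 × 0.773² = 1.3 mA, giving V_DS = V_DD − I_D R_D = 9.3 − 1.3 × 15.3 = -10.6 V.
But -10.6 V < V_ov = 0.773 V, so the device is actually in triode.
In triode I_D = k_n[V_ov V_DS − ½ V_DS²] and I_D = (V_DD − V_DS)/R_D. Equating: 33.3 V_DS² − 52.45 V_DS + 9.3 = 0, giving V_DS = 0.204 V (the root below V_ov).
I_D = (9.3 − 0.204) / 15.3 = 0.595 mA.

I_D = 0.595 mA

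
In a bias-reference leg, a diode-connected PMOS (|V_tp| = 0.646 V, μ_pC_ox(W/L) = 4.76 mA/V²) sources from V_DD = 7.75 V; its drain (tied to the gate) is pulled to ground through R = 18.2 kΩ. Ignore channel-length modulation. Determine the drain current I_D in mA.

With gate tied to drain, V_SG = V_SD ≥ V_SG − |V_tp|, so the device is in saturation.
KCL at the drain: ½ k_p (V_SG − |V_tp|)² = (V_DD − V_SG)/R.
Let x = V_SG − 0.646. Then 43.3 x² + x − 7.104 = 0, giving x = 0.394 V (positive root), so V_SG = 1.04 V.
I_D = (V_DD − V_SG)/R = (7.75 − 1.04) / 18.2 = 0.369 mA.

I_D = 0.369 mA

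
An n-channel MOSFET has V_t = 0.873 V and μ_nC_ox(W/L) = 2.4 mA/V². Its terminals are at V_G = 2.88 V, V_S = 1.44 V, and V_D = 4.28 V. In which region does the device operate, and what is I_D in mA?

Saturation; I_D = 0.386 mA

V_GS = V_G − V_S = 2.88 − 1.44 = 1.44 V; V_DS = V_D − V_S = 4.28 − 1.44 = 2.84 V.
V_ov = V_GS − V_t = 1.44 − 0.873 = 0.567 V.
Since V_DS = 2.84 V ≥ V_ov = 0.567 V, the device is in saturation.
I_D = ½ k_n V_ov² = 0.5 × 2.4 × 0.567² = 0.386 mA.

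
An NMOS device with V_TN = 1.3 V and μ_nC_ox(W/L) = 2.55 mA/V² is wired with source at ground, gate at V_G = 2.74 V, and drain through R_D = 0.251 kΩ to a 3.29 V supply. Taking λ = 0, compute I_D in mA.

I_D = 2.64 mA

V_GS = V_G = 2.74 V, so V_ov = 2.74 − 1.3 = 1.44 V.
Assume saturation: I_D = ½ k_n V_ov² = 0.5 × 2.55 × 1.44² = 2.64 mA, giving V_DS = V_DD − I_D R_D = 3.29 − 2.64 × 0.251 = 2.63 V.
V_DS = 2.63 V ≥ V_ov = 1.44 V, confirming saturation.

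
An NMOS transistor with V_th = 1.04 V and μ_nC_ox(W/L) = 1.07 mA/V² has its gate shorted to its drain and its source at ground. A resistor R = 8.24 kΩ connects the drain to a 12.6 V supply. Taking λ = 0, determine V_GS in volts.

With gate tied to drain, V_GS = V_DS ≥ V_GS − V_th, so the device is in saturation.
KCL at the drain: ½ k_n (V_GS − V_th)² = (V_DD − V_GS)/R.
Let x = V_GS − 1.04. Then 4.41 x² + x − 11.56 = 0, giving x = 1.51 V (positive root), so V_GS = 2.55 V.
I_D = (V_DD − V_GS)/R = (12.6 − 2.55) / 8.24 = 1.22 mA.

V_GS = 2.55 V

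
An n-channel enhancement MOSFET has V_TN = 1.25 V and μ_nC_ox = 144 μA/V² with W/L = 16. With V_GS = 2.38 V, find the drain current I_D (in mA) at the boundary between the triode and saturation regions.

I_D = 1.47 mA

At the boundary V_DS = V_ov = V_GS − V_TN = 2.38 − 1.25 = 1.13 V.
k_n = μ_nC_ox · (W/L) = 2.304 mA/V².
I_D = ½ k_n V_ov² = 0.5 × 2.304 × 1.13² = 1.47 mA.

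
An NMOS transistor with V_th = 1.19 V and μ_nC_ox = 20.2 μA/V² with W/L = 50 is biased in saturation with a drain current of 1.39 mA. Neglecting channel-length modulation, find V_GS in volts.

k_n = μ_nC_ox · (W/L) = 1.01 mA/V².
In saturation I_D = ½ k_n (V_GS − V_th)², so V_GS − V_th = √(2 I_D / k_n) = √(2 × 1.39 / 1.01) = 1.66 V.
V_GS = 1.19 + 1.66 = 2.85 V.

V_GS = 2.85 V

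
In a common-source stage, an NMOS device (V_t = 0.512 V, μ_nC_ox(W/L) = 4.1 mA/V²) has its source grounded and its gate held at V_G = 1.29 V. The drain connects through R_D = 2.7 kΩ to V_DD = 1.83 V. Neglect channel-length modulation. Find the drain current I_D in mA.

V_GS = V_G = 1.29 V, so V_ov = 1.29 − 0.512 = 0.778 V.
Assume saturation: I_D = ½ k_n V_ov² = 0.5 × 4.1 × 0.778² = 1.24 mA, giving V_DS = V_DD − I_D R_D = 1.83 − 1.24 × 2.7 = -1.52 V.
But -1.52 V < V_ov = 0.778 V, so the device is actually in triode.
In triode I_D = k_n[V_ov V_DS − ½ V_DS²] and I_D = (V_DD − V_DS)/R_D. Equating: 5.54 V_DS² − 9.612 V_DS + 1.83 = 0, giving V_DS = 0.218 V (the root below V_ov).
I_D = (1.83 − 0.218) / 2.7 = 0.597 mA.

I_D = 0.597 mA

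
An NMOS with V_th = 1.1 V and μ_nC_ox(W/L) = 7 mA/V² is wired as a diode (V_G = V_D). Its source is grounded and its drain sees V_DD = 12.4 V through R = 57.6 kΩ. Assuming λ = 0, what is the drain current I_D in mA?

With gate tied to drain, V_GS = V_DS ≥ V_GS − V_th, so the device is in saturation.
KCL at the drain: ½ k_n (V_GS − V_th)² = (V_DD − V_GS)/R.
Let x = V_GS − 1.1. Then 202 x² + x − 11.3 = 0, giving x = 0.234 V (positive root), so V_GS = 1.33 V.
I_D = (V_DD − V_GS)/R = (12.4 − 1.33) / 57.6 = 0.192 mA.

I_D = 0.192 mA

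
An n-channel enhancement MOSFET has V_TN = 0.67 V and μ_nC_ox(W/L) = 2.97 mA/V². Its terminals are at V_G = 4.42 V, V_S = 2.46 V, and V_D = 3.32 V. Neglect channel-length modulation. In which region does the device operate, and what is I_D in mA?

Triode; I_D = 2.20 mA

V_GS = V_G − V_S = 4.42 − 2.46 = 1.96 V; V_DS = V_D − V_S = 3.32 − 2.46 = 0.86 V.
V_ov = V_GS − V_TN = 1.96 − 0.67 = 1.29 V.
Since V_DS = 0.86 V < V_ov = 1.29 V, the device is in the triode region.
I_D = k_n [V_ov · V_DS − ½ V_DS²] = 2.97 × [1.29 × 0.86 − 0.5 × 0.86²] = 2.2 mA.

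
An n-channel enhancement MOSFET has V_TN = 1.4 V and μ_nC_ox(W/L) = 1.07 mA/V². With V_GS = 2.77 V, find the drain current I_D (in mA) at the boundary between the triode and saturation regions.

At the boundary V_DS = V_ov = V_GS − V_TN = 2.77 − 1.4 = 1.37 V.
I_D = ½ k_n V_ov² = 0.5 × 1.07 × 1.37² = 1 mA.

I_D = 1.00 mA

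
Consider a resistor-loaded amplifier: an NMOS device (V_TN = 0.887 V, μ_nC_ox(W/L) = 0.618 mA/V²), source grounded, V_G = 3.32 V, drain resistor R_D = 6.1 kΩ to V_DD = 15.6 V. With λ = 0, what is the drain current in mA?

V_GS = V_G = 3.32 V, so V_ov = 3.32 − 0.887 = 2.43 V.
Assume saturation: I_D = ½ k_n V_ov² = 0.5 × 0.618 × 2.43² = 1.83 mA, giving V_DS = V_DD − I_D R_D = 15.6 − 1.83 × 6.1 = 4.44 V.
V_DS = 4.44 V ≥ V_ov = 2.43 V, confirming saturation.

I_D = 1.83 mA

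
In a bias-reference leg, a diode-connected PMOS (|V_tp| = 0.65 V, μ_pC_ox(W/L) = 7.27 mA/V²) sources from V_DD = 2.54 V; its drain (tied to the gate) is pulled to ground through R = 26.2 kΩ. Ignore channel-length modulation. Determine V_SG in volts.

V_SG = 0.786 V

With gate tied to drain, V_SG = V_SD ≥ V_SG − |V_tp|, so the device is in saturation.
KCL at the drain: ½ k_p (V_SG − |V_tp|)² = (V_DD − V_SG)/R.
Let x = V_SG − 0.65. Then 95.2 x² + x − 1.89 = 0, giving x = 0.136 V (positive root), so V_SG = 0.786 V.
I_D = (V_DD − V_SG)/R = (2.54 − 0.786) / 26.2 = 0.067 mA.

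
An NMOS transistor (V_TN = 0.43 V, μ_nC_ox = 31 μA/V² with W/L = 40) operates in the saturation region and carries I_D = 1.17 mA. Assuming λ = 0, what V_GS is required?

V_GS = 1.80 V

k_n = μ_nC_ox · (W/L) = 1.24 mA/V².
In saturation I_D = ½ k_n (V_GS − V_TN)², so V_GS − V_TN = √(2 I_D / k_n) = √(2 × 1.17 / 1.24) = 1.37 V.
V_GS = 0.43 + 1.37 = 1.8 V.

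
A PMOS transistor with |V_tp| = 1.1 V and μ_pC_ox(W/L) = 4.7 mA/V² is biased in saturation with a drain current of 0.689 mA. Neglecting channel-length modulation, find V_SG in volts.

In saturation I_D = ½ k_p (V_SG − |V_tp|)², so V_SG − |V_tp| = √(2 I_D / k_p) = √(2 × 0.689 / 4.7) = 0.541 V.
V_SG = 1.1 + 0.541 = 1.64 V.

V_SG = 1.64 V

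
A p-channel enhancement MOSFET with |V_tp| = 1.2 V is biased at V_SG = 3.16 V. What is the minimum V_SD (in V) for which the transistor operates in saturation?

The boundary between triode and saturation is V_SD = V_SG − |V_tp| = V_ov.
V_ov = 3.16 − 1.2 = 1.96 V.

V_SD,sat = 1.96 V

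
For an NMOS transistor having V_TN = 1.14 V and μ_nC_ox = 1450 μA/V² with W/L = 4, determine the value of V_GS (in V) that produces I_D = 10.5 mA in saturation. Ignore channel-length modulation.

V_GS = 3.04 V

k_n = μ_nC_ox · (W/L) = 5.8 mA/V².
In saturation I_D = ½ k_n (V_GS − V_TN)², so V_GS − V_TN = √(2 I_D / k_n) = √(2 × 10.5 / 5.8) = 1.9 V.
V_GS = 1.14 + 1.9 = 3.04 V.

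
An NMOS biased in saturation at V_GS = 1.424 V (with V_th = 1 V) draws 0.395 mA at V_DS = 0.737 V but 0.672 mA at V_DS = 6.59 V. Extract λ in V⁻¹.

λ = 0.131 V⁻¹

With V_GS fixed, I_D ∝ (1 + λ V_DS) in saturation, so I_D2/I_D1 = (1 + λ V_DS2)/(1 + λ V_DS1).
0.672/0.395 = 1.701 = (1 + 6.59 λ)/(1 + 0.737 λ).
Solving: λ (I_D1 V_DS2 − I_D2 V_DS1) = I_D2 − I_D1, so λ = (0.672 − 0.395) / (0.395 × 6.59 − 0.672 × 0.737) = 0.277 / 2.11 = 0.131 V⁻¹.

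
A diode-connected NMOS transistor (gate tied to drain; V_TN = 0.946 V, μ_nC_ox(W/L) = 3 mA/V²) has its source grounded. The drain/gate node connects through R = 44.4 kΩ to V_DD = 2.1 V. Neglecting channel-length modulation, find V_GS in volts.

With gate tied to drain, V_GS = V_DS ≥ V_GS − V_TN, so the device is in saturation.
KCL at the drain: ½ k_n (V_GS − V_TN)² = (V_DD − V_GS)/R.
Let x = V_GS − 0.946. Then 66.6 x² + x − 1.154 = 0, giving x = 0.124 V (positive root), so V_GS = 1.07 V.
I_D = (V_DD − V_GS)/R = (2.1 − 1.07) / 44.4 = 0.0232 mA.

V_GS = 1.07 V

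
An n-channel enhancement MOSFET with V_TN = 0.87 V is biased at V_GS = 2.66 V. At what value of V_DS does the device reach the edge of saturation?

V_DS,sat = 1.79 V

The boundary between triode and saturation is V_DS = V_GS − V_TN = V_ov.
V_ov = 2.66 − 0.87 = 1.79 V.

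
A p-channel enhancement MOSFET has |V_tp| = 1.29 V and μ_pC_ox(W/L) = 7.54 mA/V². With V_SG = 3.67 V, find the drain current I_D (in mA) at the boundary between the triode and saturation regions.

At the boundary V_SD = V_ov = V_SG − |V_tp| = 3.67 − 1.29 = 2.38 V.
I_D = ½ k_p V_ov² = 0.5 × 7.54 × 2.38² = 21.4 mA.

I_D = 21.4 mA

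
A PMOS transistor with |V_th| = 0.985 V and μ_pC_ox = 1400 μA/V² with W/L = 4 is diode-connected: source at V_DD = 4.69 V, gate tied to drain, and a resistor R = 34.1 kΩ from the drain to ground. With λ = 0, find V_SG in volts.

V_SG = 1.18 V

With gate tied to drain, V_SG = V_SD ≥ V_SG − |V_th|, so the device is in saturation.
k_p = μ_pC_ox · (W/L) = 5.6 mA/V².
KCL at the drain: ½ k_p (V_SG − |V_th|)² = (V_DD − V_SG)/R.
Let x = V_SG − 0.985. Then 95.5 x² + x − 3.705 = 0, giving x = 0.192 V (positive root), so V_SG = 1.18 V.
I_D = (V_DD − V_SG)/R = (4.69 − 1.18) / 34.1 = 0.103 mA.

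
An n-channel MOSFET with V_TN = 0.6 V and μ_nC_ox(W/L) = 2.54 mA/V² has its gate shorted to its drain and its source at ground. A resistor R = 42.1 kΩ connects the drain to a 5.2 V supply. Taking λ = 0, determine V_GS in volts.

With gate tied to drain, V_GS = V_DS ≥ V_GS − V_TN, so the device is in saturation.
KCL at the drain: ½ k_n (V_GS − V_TN)² = (V_DD − V_GS)/R.
Let x = V_GS − 0.6. Then 53.5 x² + x − 4.6 = 0, giving x = 0.284 V (positive root), so V_GS = 0.884 V.
I_D = (V_DD − V_GS)/R = (5.2 − 0.884) / 42.1 = 0.103 mA.

V_GS = 0.884 V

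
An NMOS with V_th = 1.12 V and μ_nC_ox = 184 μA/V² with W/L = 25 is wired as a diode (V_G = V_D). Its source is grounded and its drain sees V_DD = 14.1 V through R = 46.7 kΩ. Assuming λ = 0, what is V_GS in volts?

With gate tied to drain, V_GS = V_DS ≥ V_GS − V_th, so the device is in saturation.
k_n = μ_nC_ox · (W/L) = 4.6 mA/V².
KCL at the drain: ½ k_n (V_GS − V_th)² = (V_DD − V_GS)/R.
Let x = V_GS − 1.12. Then 107 x² + x − 12.98 = 0, giving x = 0.343 V (positive root), so V_GS = 1.46 V.
I_D = (V_DD − V_GS)/R = (14.1 − 1.46) / 46.7 = 0.271 mA.

V_GS = 1.46 V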